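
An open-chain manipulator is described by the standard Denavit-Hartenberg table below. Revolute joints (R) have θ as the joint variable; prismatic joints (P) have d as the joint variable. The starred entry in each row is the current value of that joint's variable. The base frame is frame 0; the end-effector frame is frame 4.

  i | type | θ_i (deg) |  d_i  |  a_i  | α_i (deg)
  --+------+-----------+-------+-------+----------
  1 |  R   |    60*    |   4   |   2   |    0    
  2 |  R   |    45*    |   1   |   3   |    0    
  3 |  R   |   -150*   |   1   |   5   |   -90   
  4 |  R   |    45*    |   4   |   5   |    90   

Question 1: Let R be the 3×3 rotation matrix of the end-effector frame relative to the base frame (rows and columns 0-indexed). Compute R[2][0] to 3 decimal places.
End-effector x-axis (col 0 of R) = (0.5000,-0.5000,-0.7071)
R[2][0] = -0.7071

-0.707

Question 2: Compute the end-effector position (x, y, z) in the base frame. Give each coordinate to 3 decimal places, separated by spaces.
after link 1: o_1 = (1.0000, 1.7321, 4.0000)
after link 2: o_2 = (0.2235, 4.6298, 5.0000)
after link 3: o_3 = (3.7591, 1.0943, 6.0000)
after link 4: o_4 = (9.0875, 1.4227, 2.4645)

9.088 1.423 2.464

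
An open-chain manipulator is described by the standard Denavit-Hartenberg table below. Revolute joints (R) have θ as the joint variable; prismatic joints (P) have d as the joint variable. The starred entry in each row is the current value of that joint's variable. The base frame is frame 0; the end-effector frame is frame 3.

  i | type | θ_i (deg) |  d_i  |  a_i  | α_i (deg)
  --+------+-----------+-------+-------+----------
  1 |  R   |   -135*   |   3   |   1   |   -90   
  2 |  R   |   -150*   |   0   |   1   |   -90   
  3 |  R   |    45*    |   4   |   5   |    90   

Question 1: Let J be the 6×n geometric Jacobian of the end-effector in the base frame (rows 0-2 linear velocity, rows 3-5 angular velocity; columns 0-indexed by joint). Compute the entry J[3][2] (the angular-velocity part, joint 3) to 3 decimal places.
axis z_2 = (-0.3536,-0.3536,0.8660); lever o_n−o_2 = (-1.7492,3.2508,5.2319)
cross product → J_v[:, 2] = (-4.6651,0.3349,-1.7678)
J_ω[:, 2] = z_2
entry J[3][2] = -0.3536

-0.354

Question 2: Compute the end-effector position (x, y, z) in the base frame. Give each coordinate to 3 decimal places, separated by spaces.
-1.844 3.156 8.732

after link 1: o_1 = (-0.7071, -0.7071, 3.0000)
after link 2: o_2 = (-0.0947, -0.0947, 3.5000)
after link 3: o_3 = (-1.8439, 3.1561, 8.7319)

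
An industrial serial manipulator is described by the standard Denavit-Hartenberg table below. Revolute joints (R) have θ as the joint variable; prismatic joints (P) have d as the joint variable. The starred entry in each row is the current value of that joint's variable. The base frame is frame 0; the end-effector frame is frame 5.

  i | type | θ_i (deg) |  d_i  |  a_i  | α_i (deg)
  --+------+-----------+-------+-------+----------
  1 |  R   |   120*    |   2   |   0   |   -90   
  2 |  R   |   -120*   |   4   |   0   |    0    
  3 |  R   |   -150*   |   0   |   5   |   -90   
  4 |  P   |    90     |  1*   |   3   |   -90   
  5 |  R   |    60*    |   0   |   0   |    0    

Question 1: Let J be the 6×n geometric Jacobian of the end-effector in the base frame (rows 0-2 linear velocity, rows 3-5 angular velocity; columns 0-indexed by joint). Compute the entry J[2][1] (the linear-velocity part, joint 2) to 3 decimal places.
1.000

axis z_1 = (-0.8660,-0.5000,0.0000); lever o_n−o_1 = (-0.3660,-1.3660,-5.0000)
cross product → J_v[:, 1] = (2.5000,-4.3301,1.0000)
J_ω[:, 1] = z_1
entry J[2][1] = 1.0000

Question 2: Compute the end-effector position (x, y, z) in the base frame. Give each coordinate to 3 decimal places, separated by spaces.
after link 1: o_1 = (0.0000, 0.0000, 2.0000)
after link 2: o_2 = (-3.4641, -2.0000, 2.0000)
after link 3: o_3 = (-3.4641, -2.0000, -3.0000)
after link 4: o_4 = (-0.3660, -1.3660, -3.0000)
after link 5: o_5 = (-0.3660, -1.3660, -3.0000)

-0.366 -1.366 -3.000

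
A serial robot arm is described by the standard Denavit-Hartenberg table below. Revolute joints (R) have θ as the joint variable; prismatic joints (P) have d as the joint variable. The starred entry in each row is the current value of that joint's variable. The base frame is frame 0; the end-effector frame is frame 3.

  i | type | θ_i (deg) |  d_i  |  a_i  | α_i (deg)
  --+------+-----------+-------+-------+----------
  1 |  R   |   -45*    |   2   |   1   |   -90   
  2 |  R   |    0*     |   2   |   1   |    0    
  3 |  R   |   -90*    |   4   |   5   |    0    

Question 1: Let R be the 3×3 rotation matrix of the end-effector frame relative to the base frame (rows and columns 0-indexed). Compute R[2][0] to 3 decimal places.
1.000

End-effector x-axis (col 0 of R) = (0.0000,-0.0000,1.0000)
R[2][0] = 1.0000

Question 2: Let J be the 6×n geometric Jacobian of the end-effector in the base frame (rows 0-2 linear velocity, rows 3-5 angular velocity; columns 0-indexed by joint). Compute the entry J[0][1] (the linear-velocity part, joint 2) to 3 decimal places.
axis z_1 = (0.7071,0.7071,0.0000); lever o_n−o_1 = (4.9497,3.5355,5.0000)
cross product → J_v[:, 1] = (3.5355,-3.5355,-1.0000)
J_ω[:, 1] = z_1
entry J[0][1] = 3.5355

3.536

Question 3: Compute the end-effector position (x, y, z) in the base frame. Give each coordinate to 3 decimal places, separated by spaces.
5.657 2.828 7.000

after link 1: o_1 = (0.7071, -0.7071, 2.0000)
after link 2: o_2 = (2.8284, 0.0000, 2.0000)
after link 3: o_3 = (5.6569, 2.8284, 7.0000)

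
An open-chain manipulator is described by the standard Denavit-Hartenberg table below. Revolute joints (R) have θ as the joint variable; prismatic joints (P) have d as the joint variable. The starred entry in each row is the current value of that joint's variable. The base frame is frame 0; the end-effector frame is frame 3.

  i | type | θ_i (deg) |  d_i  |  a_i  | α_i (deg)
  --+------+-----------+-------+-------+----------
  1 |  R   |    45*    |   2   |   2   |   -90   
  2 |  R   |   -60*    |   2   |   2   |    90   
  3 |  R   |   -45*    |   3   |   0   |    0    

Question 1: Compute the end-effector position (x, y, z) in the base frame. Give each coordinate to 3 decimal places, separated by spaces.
after link 1: o_1 = (1.4142, 1.4142, 2.0000)
after link 2: o_2 = (0.7071, 3.5355, 3.7321)
after link 3: o_3 = (-1.1300, 1.6984, 5.2321)

-1.130 1.698 5.232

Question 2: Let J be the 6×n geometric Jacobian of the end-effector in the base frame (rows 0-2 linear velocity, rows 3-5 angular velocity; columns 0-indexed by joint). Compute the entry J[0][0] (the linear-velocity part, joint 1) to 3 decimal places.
-1.698

axis z_0 = ẑ; lever o_n−o_0 = (-1.1300,1.6984,5.2321)
cross product → J_v[:, 0] = (-1.6984,-1.1300,0.0000)
J_ω[:, 0] = z_0
entry J[0][0] = -1.6984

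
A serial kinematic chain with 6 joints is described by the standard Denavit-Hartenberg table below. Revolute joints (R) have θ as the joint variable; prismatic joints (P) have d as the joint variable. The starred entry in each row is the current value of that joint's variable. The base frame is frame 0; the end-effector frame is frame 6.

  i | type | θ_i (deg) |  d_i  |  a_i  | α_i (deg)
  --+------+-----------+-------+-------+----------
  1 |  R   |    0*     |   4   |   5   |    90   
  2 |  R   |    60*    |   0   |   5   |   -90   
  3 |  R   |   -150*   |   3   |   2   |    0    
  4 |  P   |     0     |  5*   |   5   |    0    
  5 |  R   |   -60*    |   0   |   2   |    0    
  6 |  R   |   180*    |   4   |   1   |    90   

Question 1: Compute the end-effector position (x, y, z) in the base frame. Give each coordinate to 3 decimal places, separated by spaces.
after link 1: o_1 = (5.0000, 0.0000, 4.0000)
after link 2: o_2 = (7.5000, 0.0000, 8.3301)
after link 3: o_3 = (4.0359, -1.0000, 8.3301)
after link 4: o_4 = (-2.4593, -3.5000, 7.0801)
after link 5: o_5 = (-3.3253, -2.5000, 5.5801)
after link 6: o_6 = (-6.3564, -3.0000, 8.3301)

-6.356 -3.000 8.330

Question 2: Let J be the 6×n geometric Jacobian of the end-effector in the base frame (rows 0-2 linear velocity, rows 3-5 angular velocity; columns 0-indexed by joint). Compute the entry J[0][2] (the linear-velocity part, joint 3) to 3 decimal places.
1.500

axis z_2 = (-0.8660,-0.0000,0.5000); lever o_n−o_2 = (-13.8564,-3.0000,0.0000)
cross product → J_v[:, 2] = (1.5000,-6.9282,2.5981)
J_ω[:, 2] = z_2
entry J[0][2] = 1.5000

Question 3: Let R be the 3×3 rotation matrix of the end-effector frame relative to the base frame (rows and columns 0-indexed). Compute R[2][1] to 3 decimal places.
0.500

End-effector y-axis (col 1 of R) = (-0.8660,0.0000,0.5000)
R[2][1] = 0.5000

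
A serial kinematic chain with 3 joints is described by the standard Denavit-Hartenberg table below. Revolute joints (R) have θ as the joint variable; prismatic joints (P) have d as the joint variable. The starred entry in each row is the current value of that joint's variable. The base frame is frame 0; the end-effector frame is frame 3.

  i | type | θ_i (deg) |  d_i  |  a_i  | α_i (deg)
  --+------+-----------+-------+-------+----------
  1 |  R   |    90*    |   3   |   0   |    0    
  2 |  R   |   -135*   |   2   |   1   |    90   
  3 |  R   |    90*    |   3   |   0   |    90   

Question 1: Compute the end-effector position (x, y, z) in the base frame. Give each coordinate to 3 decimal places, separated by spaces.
after link 1: o_1 = (0.0000, 0.0000, 3.0000)
after link 2: o_2 = (0.7071, -0.7071, 5.0000)
after link 3: o_3 = (-1.4142, -2.8284, 5.0000)

-1.414 -2.828 5.000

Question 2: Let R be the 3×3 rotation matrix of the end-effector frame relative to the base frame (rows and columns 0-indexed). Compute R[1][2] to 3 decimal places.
-0.707

End-effector z-axis (col 2 of R) = (0.7071,-0.7071,-0.0000)
R[1][2] = -0.7071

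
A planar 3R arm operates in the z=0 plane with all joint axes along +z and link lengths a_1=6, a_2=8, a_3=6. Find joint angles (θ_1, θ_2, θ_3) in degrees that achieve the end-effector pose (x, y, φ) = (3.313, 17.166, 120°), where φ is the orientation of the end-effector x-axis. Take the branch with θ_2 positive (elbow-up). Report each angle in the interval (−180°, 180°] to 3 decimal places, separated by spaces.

44.995 30.009 44.996

wrist centre = target − a_3·(cos φ, sin φ) = (6.3130, 11.9698)
cos θ_2 = (183.1312−6²−8²)/(2·6·8) = 0.8660; θ_2 = 30.0086° (elbow-up)
β = atan2(11.9698,6.3130) = 62.1925°; ψ = atan2(4.0010,12.9276) = 17.1971°
θ_1 = β − ψ = 44.9954°
θ_3 = φ − θ_1 − θ_2 = 44.9960° (wrapped to (-180°,180°])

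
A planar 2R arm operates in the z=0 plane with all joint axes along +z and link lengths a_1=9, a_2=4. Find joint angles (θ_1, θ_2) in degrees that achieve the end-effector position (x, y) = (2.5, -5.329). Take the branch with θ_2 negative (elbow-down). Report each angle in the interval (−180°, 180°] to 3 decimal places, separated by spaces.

-45.002 -149.997

cos θ_2 = (34.6482−9²−4²)/(2·9·4) = -0.8660; θ_2 = -149.9967° (elbow-down)
β = atan2(-5.3290,2.5000) = -64.8673°; ψ = atan2(-2.0002,5.5360) = -19.8651°
θ_1 = β − ψ = -45.0021°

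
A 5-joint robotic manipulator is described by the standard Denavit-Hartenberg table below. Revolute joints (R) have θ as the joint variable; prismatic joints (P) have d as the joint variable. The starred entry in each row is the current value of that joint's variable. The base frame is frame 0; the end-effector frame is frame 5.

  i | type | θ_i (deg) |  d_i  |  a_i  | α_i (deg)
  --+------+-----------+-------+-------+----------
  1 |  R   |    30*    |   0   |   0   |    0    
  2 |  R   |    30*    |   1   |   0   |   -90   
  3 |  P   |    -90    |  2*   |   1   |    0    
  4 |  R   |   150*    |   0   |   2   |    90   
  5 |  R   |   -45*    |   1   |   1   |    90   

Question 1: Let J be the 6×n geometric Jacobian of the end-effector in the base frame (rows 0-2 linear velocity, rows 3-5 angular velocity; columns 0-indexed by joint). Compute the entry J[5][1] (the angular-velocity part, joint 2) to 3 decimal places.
1.000

axis z_1 = (0.0000,0.0000,1.0000); lever o_n−o_1 = (-0.0099,2.5687,0.1556)
cross product → J_v[:, 1] = (-2.5687,-0.0099,0.0000)
J_ω[:, 1] = z_1
entry J[5][1] = 1.0000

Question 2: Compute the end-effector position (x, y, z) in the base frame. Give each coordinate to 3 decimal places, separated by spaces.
after link 1: o_1 = (0.0000, 0.0000, 0.0000)
after link 2: o_2 = (0.0000, 0.0000, 1.0000)
after link 3: o_3 = (-1.7321, 1.0000, 2.0000)
after link 4: o_4 = (-1.2321, 1.8660, 0.2679)
after link 5: o_5 = (-0.0099, 2.5687, 0.1556)

-0.010 2.569 0.156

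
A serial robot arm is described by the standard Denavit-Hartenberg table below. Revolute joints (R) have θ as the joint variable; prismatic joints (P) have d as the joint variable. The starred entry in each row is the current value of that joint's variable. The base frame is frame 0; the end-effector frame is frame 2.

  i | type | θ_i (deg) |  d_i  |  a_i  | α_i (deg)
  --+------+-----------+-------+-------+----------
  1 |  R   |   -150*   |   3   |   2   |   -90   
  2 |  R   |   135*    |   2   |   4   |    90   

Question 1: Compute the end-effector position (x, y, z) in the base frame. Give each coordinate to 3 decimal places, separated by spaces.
after link 1: o_1 = (-1.7321, -1.0000, 3.0000)
after link 2: o_2 = (1.7174, -1.3178, 0.1716)

1.717 -1.318 0.172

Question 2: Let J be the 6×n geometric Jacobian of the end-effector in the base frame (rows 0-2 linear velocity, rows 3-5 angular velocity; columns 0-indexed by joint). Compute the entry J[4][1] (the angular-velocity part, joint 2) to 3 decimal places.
-0.866

axis z_1 = (0.5000,-0.8660,0.0000); lever o_n−o_1 = (3.4495,-0.3178,-2.8284)
cross product → J_v[:, 1] = (2.4495,1.4142,2.8284)
J_ω[:, 1] = z_1
entry J[4][1] = -0.8660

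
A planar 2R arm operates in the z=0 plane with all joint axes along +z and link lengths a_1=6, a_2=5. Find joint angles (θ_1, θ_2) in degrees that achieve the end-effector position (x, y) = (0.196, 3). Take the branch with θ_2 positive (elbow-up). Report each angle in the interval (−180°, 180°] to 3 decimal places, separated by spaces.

30.003 150.000

cos θ_2 = (9.0384−6²−5²)/(2·6·5) = -0.8660; θ_2 = 150.0001° (elbow-up)
β = atan2(3.0000,0.1960) = 86.2620°; ψ = atan2(2.5000,1.6699) = 56.2591°
θ_1 = β − ψ = 30.0029°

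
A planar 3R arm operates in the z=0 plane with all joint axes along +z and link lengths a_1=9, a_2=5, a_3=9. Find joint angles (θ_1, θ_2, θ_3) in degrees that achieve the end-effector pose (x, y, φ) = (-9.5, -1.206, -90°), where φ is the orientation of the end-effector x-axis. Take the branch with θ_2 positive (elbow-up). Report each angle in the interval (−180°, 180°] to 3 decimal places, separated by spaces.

120.000 60.003 89.997

wrist centre = target − a_3·(cos φ, sin φ) = (-9.5000, 7.7940)
cos θ_2 = (150.9964−9²−5²)/(2·9·5) = 0.5000; θ_2 = 60.0026° (elbow-up)
β = atan2(7.7940,-9.5000) = 140.6338°; ψ = atan2(4.3302,11.4998) = 20.6338°
θ_1 = β − ψ = 120.0000°
θ_3 = φ − θ_1 − θ_2 = 89.9974° (wrapped to (-180°,180°])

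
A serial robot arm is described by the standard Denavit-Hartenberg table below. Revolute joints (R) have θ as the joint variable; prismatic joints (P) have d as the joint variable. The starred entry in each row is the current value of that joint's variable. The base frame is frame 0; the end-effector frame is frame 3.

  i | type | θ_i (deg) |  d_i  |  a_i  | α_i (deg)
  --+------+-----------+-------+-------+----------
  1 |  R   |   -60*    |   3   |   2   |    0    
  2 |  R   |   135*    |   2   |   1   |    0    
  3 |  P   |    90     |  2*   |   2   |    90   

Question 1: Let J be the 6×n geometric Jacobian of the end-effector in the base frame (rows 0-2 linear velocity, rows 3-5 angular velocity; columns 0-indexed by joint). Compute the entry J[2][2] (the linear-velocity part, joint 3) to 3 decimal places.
1.000

prismatic axis z_2 = (0.0000,0.0000,1.0000)
J_v[:, 2] = z_2; J_ω[:, 2] = (0,0,0)
entry J[2][2] = 1.0000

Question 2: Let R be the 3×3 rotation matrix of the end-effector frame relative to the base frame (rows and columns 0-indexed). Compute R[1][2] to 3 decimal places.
0.966

End-effector z-axis (col 2 of R) = (0.2588,0.9659,0.0000)
R[1][2] = 0.9659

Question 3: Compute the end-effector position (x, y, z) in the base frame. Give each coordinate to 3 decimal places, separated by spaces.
-0.673 -0.248 7.000

after link 1: o_1 = (1.0000, -1.7321, 3.0000)
after link 2: o_2 = (1.2588, -0.7661, 5.0000)
after link 3: o_3 = (-0.6730, -0.2485, 7.0000)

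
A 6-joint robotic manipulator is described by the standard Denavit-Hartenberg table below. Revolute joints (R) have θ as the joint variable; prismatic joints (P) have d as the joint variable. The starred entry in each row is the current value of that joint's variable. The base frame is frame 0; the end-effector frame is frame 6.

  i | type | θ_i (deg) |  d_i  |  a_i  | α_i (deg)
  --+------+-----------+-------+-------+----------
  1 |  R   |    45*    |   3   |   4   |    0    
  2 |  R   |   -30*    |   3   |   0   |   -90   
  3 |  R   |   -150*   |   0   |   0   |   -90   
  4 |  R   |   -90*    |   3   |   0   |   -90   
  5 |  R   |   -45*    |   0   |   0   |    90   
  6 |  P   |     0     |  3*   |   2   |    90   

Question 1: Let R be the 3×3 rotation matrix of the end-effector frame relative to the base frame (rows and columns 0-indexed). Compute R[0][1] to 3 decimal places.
0.525

End-effector y-axis (col 1 of R) = (0.5245,-0.5915,0.6124)
R[0][1] = 0.5245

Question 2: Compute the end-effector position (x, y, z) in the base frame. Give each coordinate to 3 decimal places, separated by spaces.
6.168 2.991 11.660

after link 1: o_1 = (2.8284, 2.8284, 3.0000)
after link 2: o_2 = (2.8284, 2.8284, 6.0000)
after link 3: o_3 = (2.8284, 2.8284, 6.0000)
after link 4: o_4 = (4.2773, 3.2167, 8.5981)
after link 5: o_5 = (4.2773, 3.2167, 8.5981)
after link 6: o_6 = (6.1679, 2.9912, 11.6599)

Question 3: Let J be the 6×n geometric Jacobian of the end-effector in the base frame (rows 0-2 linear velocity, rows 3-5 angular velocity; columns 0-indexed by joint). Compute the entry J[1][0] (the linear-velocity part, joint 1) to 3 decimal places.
6.168

axis z_0 = ẑ; lever o_n−o_0 = (6.1679,2.9912,11.6599)
cross product → J_v[:, 0] = (-2.9912,6.1679,0.0000)
J_ω[:, 0] = z_0
entry J[1][0] = 6.1679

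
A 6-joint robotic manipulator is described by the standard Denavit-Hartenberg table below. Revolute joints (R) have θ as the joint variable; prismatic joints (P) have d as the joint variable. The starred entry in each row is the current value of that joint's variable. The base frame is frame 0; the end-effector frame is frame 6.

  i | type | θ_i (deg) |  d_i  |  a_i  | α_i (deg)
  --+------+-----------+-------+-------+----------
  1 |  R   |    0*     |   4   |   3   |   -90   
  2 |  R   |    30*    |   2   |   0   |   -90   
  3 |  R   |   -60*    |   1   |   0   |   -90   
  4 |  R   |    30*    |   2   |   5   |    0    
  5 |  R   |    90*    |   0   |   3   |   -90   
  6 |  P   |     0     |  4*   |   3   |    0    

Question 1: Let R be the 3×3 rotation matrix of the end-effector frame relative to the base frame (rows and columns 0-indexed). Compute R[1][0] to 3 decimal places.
End-effector x-axis (col 0 of R) = (0.2165,-0.4330,0.8750)
R[1][0] = -0.4330

-0.433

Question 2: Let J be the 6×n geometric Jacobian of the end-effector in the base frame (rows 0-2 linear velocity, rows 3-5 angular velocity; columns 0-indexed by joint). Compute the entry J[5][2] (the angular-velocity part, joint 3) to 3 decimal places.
axis z_2 = (-0.5000,0.0000,-0.8660); lever o_n−o_2 = (2.9240,-2.8481,3.7345)
cross product → J_v[:, 2] = (-2.4665,-0.6651,1.4240)
J_ω[:, 2] = z_2
entry J[5][2] = -0.8660

-0.866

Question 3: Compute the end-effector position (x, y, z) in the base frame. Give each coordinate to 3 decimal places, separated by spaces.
5.924 -0.848 7.734

after link 1: o_1 = (3.0000, 0.0000, 4.0000)
after link 2: o_2 = (3.0000, 2.0000, 4.0000)
after link 3: o_3 = (2.5000, 2.0000, 3.1340)
after link 4: o_4 = (7.1250, 4.7500, 3.3505)
after link 5: o_5 = (7.7745, 3.4510, 5.9755)
after link 6: o_6 = (5.9240, -0.8481, 7.7345)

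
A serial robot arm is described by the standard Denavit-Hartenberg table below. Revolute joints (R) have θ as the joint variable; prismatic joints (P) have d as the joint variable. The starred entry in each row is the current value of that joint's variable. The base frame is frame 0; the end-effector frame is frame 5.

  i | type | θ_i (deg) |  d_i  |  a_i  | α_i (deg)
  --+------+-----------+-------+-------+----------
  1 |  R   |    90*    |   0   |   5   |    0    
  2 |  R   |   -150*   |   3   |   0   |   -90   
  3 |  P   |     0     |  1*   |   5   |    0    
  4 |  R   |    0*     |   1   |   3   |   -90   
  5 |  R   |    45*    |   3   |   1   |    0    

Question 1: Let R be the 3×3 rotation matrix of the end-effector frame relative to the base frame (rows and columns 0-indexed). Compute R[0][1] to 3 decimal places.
End-effector y-axis (col 1 of R) = (-0.9659,0.2588,-0.0000)
R[0][1] = -0.9659

-0.966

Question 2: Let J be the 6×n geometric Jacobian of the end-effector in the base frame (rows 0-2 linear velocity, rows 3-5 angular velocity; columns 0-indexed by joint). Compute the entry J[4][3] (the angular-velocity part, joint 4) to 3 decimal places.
axis z_3 = (0.8660,0.5000,0.0000); lever o_n−o_3 = (2.1072,-3.0640,-3.0000)
cross product → J_v[:, 3] = (-1.5000,2.5981,-3.7071)
J_ω[:, 3] = z_3
entry J[4][3] = 0.5000

0.500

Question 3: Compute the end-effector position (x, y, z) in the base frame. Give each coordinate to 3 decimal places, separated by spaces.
after link 1: o_1 = (0.0000, 5.0000, 0.0000)
after link 2: o_2 = (0.0000, 5.0000, 3.0000)
after link 3: o_3 = (3.3660, 1.1699, 3.0000)
after link 4: o_4 = (5.7321, -0.9282, 3.0000)
after link 5: o_5 = (5.4732, -1.8941, -0.0000)

5.473 -1.894 -0.000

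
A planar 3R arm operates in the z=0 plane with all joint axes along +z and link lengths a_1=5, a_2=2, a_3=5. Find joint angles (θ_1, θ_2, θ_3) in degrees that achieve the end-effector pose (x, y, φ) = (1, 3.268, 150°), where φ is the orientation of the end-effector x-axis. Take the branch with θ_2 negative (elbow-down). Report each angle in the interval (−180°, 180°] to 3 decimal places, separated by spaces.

wrist centre = target − a_3·(cos φ, sin φ) = (5.3301, 0.7680)
cos θ_2 = (29.0001−5²−2²)/(2·5·2) = 0.0000; θ_2 = -89.9998° (elbow-down)
β = atan2(0.7680,5.3301) = 8.1991°; ψ = atan2(-2.0000,5.0000) = -21.8014°
θ_1 = β − ψ = 30.0005°
θ_3 = φ − θ_1 − θ_2 = -150.0007° (wrapped to (-180°,180°])

30.001 -90.000 -150.001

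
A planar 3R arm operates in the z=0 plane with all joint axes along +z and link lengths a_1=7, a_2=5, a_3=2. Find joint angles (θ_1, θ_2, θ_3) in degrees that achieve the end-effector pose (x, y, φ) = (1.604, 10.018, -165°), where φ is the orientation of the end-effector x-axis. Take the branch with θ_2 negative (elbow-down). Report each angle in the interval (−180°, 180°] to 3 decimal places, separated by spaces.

89.997 -44.995 149.998

wrist centre = target − a_3·(cos φ, sin φ) = (3.5359, 10.5356)
cos θ_2 = (123.5019−7²−5²)/(2·7·5) = 0.7072; θ_2 = -44.9949° (elbow-down)
β = atan2(10.5356,3.5359) = 71.4478°; ψ = atan2(-3.5352,10.5359) = -18.5487°
θ_1 = β − ψ = 89.9965°
θ_3 = φ − θ_1 − θ_2 = 149.9983° (wrapped to (-180°,180°])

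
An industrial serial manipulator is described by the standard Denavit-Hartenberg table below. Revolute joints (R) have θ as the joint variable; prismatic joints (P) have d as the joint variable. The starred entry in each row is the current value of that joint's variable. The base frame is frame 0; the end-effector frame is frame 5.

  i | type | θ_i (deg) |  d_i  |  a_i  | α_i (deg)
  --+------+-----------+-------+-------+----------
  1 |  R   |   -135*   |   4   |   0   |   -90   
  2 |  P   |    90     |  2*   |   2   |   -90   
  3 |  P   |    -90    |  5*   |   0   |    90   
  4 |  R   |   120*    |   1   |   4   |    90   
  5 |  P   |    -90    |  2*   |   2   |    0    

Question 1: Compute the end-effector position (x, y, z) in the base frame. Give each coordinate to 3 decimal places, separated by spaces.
after link 1: o_1 = (0.0000, 0.0000, 4.0000)
after link 2: o_2 = (1.4142, -1.4142, 2.0000)
after link 3: o_3 = (4.9497, 2.1213, 2.0000)
after link 4: o_4 = (5.9850, 5.9850, 3.0000)
after link 5: o_5 = (7.9169, 5.4674, 1.0000)

7.917 5.467 1.000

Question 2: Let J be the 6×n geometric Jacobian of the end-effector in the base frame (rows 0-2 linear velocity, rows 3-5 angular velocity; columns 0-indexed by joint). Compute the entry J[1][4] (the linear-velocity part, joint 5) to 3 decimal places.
prismatic axis z_4 = (0.9659,-0.2588,0.0000)
J_v[:, 4] = z_4; J_ω[:, 4] = (0,0,0)
entry J[1][4] = -0.2588

-0.259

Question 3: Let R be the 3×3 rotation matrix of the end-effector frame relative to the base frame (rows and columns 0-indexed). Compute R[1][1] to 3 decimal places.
End-effector y-axis (col 1 of R) = (0.2588,0.9659,-0.0000)
R[1][1] = 0.9659

0.966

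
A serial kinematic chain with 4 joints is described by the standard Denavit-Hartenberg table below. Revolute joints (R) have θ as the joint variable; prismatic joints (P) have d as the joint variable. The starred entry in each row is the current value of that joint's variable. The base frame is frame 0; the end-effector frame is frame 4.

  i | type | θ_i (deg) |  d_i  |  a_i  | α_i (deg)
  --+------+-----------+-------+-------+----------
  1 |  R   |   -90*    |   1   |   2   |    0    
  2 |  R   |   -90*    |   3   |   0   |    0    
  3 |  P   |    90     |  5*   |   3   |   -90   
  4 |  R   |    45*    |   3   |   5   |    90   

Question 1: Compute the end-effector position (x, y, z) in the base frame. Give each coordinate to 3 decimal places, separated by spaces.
3.000 -8.536 5.464

after link 1: o_1 = (0.0000, -2.0000, 1.0000)
after link 2: o_2 = (0.0000, -2.0000, 4.0000)
after link 3: o_3 = (0.0000, -5.0000, 9.0000)
after link 4: o_4 = (3.0000, -8.5355, 5.4645)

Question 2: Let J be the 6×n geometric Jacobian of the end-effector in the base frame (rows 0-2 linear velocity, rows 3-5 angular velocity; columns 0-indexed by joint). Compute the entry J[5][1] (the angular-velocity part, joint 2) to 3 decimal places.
1.000

axis z_1 = (0.0000,0.0000,1.0000); lever o_n−o_1 = (3.0000,-6.5355,4.4645)
cross product → J_v[:, 1] = (6.5355,3.0000,-0.0000)
J_ω[:, 1] = z_1
entry J[5][1] = 1.0000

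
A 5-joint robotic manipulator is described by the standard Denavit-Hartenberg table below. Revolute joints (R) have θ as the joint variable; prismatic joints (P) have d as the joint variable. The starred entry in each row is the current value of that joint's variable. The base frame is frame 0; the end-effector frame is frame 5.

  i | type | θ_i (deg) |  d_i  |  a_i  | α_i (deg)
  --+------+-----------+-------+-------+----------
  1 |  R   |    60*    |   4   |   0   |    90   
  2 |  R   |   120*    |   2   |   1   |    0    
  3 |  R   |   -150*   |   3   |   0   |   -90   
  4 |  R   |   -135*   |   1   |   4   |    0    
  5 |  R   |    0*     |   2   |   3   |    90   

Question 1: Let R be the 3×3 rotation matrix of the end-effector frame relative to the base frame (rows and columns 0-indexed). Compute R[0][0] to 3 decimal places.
0.306

End-effector x-axis (col 0 of R) = (0.3062,-0.8839,0.3536)
R[0][0] = 0.3062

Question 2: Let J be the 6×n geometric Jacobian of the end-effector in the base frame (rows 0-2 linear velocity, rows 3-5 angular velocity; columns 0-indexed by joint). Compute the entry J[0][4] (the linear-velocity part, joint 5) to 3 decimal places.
axis z_4 = (0.2500,0.4330,0.8660); lever o_n−o_4 = (1.4186,-1.7856,2.7927)
cross product → J_v[:, 4] = (2.7557,0.5303,-1.0607)
J_ω[:, 4] = z_4
entry J[0][4] = 2.7557

2.756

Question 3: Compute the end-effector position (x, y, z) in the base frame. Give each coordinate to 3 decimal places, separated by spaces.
6.973 -7.821 9.939

after link 1: o_1 = (0.0000, 0.0000, 4.0000)
after link 2: o_2 = (1.4821, -1.4330, 4.8660)
after link 3: o_3 = (4.0801, -2.9330, 4.8660)
after link 4: o_4 = (5.5549, -6.0355, 7.1463)
after link 5: o_5 = (6.9734, -7.8212, 9.9390)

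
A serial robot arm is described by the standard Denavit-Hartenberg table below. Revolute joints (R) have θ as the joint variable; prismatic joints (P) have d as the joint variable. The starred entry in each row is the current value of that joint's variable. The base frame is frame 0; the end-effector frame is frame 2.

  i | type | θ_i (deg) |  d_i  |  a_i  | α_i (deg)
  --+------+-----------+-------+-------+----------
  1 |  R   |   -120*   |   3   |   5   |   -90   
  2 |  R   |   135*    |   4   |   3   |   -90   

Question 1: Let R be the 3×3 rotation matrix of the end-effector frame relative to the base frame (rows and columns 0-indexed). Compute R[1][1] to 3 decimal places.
0.500

End-effector y-axis (col 1 of R) = (-0.8660,0.5000,-0.0000)
R[1][1] = 0.5000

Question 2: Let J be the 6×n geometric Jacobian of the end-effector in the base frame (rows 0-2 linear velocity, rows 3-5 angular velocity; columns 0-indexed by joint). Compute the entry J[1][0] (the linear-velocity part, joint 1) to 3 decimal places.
2.025

axis z_0 = ẑ; lever o_n−o_0 = (2.0248,-4.4930,0.8787)
cross product → J_v[:, 0] = (4.4930,2.0248,-0.0000)
J_ω[:, 0] = z_0
entry J[1][0] = 2.0248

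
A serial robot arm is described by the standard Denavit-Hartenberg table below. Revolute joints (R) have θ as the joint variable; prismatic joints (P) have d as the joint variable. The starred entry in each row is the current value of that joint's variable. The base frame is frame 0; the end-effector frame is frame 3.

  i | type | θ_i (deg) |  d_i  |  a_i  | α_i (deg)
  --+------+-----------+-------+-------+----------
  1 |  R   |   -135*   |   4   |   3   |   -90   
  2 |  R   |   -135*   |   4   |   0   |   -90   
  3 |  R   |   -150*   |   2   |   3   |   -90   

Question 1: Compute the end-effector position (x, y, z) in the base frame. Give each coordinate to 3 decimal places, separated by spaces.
after link 1: o_1 = (-2.1213, -2.1213, 4.0000)
after link 2: o_2 = (0.7071, -4.9497, 4.0000)
after link 3: o_3 = (-0.5313, -8.3094, 3.5771)

-0.531 -8.309 3.577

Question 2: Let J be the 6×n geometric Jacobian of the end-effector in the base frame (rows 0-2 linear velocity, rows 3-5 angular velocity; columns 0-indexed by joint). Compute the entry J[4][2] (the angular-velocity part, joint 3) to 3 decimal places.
-0.500

axis z_2 = (-0.5000,-0.5000,0.7071); lever o_n−o_2 = (-1.2384,-3.3597,-0.4229)
cross product → J_v[:, 2] = (2.5871,-1.0871,1.0607)
J_ω[:, 2] = z_2
entry J[4][2] = -0.5000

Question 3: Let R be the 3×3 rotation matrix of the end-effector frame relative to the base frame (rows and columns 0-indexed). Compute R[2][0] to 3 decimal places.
-0.612

End-effector x-axis (col 0 of R) = (-0.0795,-0.7866,-0.6124)
R[2][0] = -0.6124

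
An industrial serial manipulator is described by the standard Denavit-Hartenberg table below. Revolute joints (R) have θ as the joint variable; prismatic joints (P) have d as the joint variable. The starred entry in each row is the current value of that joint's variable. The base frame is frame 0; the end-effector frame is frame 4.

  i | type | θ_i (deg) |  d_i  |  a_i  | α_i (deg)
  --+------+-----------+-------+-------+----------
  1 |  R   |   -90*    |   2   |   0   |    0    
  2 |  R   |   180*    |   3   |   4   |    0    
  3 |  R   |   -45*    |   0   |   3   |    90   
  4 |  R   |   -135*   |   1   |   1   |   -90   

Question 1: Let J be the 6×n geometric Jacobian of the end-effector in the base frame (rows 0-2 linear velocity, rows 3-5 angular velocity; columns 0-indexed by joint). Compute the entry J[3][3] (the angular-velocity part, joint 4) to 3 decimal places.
axis z_3 = (0.7071,-0.7071,0.0000); lever o_n−o_3 = (0.2071,-1.2071,-0.7071)
cross product → J_v[:, 3] = (0.5000,0.5000,-0.7071)
J_ω[:, 3] = z_3
entry J[3][3] = 0.7071

0.707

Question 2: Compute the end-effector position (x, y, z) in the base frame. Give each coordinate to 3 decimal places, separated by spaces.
after link 1: o_1 = (0.0000, 0.0000, 2.0000)
after link 2: o_2 = (0.0000, 4.0000, 5.0000)
after link 3: o_3 = (2.1213, 6.1213, 5.0000)
after link 4: o_4 = (2.3284, 4.9142, 4.2929)

2.328 4.914 4.293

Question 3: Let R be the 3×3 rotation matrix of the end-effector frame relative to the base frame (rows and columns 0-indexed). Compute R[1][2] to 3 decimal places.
0.500

End-effector z-axis (col 2 of R) = (0.5000,0.5000,-0.7071)
R[1][2] = 0.5000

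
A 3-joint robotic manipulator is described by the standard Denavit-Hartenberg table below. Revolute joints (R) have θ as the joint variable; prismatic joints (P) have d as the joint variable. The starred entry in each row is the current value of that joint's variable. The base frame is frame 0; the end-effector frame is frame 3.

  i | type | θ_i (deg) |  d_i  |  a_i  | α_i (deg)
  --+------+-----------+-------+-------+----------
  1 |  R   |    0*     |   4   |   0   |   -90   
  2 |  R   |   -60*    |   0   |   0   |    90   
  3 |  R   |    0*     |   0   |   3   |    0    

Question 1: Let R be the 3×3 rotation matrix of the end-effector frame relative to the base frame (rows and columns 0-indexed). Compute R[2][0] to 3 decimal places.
End-effector x-axis (col 0 of R) = (0.5000,-0.0000,0.8660)
R[2][0] = 0.8660

0.866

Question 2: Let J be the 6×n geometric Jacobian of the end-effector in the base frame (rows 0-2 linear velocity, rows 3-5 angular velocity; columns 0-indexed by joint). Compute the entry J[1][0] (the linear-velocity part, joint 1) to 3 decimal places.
1.500

axis z_0 = ẑ; lever o_n−o_0 = (1.5000,-0.0000,6.5981)
cross product → J_v[:, 0] = (0.0000,1.5000,-0.0000)
J_ω[:, 0] = z_0
entry J[1][0] = 1.5000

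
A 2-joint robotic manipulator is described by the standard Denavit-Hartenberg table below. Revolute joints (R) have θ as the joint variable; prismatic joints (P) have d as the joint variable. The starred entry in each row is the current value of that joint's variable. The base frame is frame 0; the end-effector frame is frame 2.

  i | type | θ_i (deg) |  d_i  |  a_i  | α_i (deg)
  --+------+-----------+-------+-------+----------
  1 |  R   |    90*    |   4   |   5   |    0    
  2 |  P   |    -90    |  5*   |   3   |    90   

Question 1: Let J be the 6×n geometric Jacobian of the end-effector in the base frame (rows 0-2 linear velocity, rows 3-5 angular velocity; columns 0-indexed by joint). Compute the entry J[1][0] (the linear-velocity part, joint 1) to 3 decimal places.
3.000

axis z_0 = ẑ; lever o_n−o_0 = (3.0000,5.0000,9.0000)
cross product → J_v[:, 0] = (-5.0000,3.0000,0.0000)
J_ω[:, 0] = z_0
entry J[1][0] = 3.0000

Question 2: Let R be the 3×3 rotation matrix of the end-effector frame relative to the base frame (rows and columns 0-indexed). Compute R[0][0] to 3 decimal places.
End-effector x-axis (col 0 of R) = (1.0000,0.0000,0.0000)
R[0][0] = 1.0000

1.000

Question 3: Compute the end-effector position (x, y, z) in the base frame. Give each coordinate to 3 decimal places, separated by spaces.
3.000 5.000 9.000

after link 1: o_1 = (0.0000, 5.0000, 4.0000)
after link 2: o_2 = (3.0000, 5.0000, 9.0000)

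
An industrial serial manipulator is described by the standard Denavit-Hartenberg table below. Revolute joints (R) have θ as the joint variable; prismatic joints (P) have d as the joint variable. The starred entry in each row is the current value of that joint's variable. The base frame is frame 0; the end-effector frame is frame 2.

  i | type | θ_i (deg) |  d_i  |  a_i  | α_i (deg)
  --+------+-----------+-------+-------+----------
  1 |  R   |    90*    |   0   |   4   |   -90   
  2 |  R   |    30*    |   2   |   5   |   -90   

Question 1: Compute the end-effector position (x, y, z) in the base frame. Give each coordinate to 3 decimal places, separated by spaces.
after link 1: o_1 = (0.0000, 4.0000, 0.0000)
after link 2: o_2 = (-2.0000, 8.3301, -2.5000)

-2.000 8.330 -2.500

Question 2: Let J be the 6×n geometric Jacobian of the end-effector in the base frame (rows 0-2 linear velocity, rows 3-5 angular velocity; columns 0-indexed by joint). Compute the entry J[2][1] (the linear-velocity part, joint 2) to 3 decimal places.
axis z_1 = (-1.0000,0.0000,0.0000); lever o_n−o_1 = (-2.0000,4.3301,-2.5000)
cross product → J_v[:, 1] = (-0.0000,-2.5000,-4.3301)
J_ω[:, 1] = z_1
entry J[2][1] = -4.3301

-4.330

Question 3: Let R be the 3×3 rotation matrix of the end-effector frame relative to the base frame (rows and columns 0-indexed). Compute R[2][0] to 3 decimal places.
-0.500

End-effector x-axis (col 0 of R) = (0.0000,0.8660,-0.5000)
R[2][0] = -0.5000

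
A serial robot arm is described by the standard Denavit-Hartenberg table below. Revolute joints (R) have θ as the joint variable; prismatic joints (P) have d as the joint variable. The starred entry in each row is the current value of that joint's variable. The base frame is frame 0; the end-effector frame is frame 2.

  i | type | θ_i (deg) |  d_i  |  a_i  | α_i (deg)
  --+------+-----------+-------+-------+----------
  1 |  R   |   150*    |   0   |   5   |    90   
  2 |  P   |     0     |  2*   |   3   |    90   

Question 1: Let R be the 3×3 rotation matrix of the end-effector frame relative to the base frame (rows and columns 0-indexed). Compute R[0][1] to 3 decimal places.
End-effector y-axis (col 1 of R) = (0.5000,0.8660,0.0000)
R[0][1] = 0.5000

0.500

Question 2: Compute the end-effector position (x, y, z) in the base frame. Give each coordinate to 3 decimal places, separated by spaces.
-5.928 5.732 0.000

after link 1: o_1 = (-4.3301, 2.5000, 0.0000)
after link 2: o_2 = (-5.9282, 5.7321, 0.0000)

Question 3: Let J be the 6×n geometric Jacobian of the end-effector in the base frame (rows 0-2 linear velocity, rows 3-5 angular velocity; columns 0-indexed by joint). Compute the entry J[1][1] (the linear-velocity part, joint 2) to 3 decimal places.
0.866

prismatic axis z_1 = (0.5000,0.8660,0.0000)
J_v[:, 1] = z_1; J_ω[:, 1] = (0,0,0)
entry J[1][1] = 0.8660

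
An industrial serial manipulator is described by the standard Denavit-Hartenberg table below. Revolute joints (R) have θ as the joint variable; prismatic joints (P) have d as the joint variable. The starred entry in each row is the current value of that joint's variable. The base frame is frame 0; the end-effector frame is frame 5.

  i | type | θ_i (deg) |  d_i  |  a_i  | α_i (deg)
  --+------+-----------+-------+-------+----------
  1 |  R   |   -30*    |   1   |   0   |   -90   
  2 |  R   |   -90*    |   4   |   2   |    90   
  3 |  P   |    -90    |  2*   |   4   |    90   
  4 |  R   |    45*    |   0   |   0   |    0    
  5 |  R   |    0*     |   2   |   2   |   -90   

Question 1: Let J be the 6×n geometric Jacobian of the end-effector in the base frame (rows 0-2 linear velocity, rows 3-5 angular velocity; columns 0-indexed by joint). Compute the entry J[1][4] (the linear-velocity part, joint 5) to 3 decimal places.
axis z_4 = (-0.0000,0.0000,-1.0000); lever o_n−o_4 = (-1.9319,-0.5176,-2.0000)
cross product → J_v[:, 4] = (-0.5176,1.9319,0.0000)
J_ω[:, 4] = z_4
entry J[1][4] = 1.9319

1.932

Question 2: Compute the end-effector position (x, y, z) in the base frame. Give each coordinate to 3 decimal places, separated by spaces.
after link 1: o_1 = (0.0000, 0.0000, 1.0000)
after link 2: o_2 = (2.0000, 3.4641, 3.0000)
after link 3: o_3 = (-1.7321, 1.0000, 3.0000)
after link 4: o_4 = (-1.7321, 1.0000, 3.0000)
after link 5: o_5 = (-3.6639, 0.4824, 1.0000)

-3.664 0.482 1.000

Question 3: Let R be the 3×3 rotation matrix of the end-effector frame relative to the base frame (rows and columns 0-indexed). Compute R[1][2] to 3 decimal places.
End-effector z-axis (col 2 of R) = (-0.2588,0.9659,0.0000)
R[1][2] = 0.9659

0.966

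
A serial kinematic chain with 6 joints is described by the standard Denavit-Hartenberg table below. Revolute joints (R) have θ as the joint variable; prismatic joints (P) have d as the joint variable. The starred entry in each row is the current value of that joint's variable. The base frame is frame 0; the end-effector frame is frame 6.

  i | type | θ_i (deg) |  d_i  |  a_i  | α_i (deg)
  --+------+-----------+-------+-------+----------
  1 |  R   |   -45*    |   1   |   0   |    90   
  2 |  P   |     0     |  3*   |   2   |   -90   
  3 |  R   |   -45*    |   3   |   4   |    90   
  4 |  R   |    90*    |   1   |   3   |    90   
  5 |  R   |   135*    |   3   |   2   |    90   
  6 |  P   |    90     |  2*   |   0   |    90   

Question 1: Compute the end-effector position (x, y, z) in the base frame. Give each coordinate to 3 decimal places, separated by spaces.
-4.536 -10.536 7.000

after link 1: o_1 = (0.0000, 0.0000, 1.0000)
after link 2: o_2 = (-0.7071, -3.5355, 1.0000)
after link 3: o_3 = (-0.7071, -7.5355, 4.0000)
after link 4: o_4 = (-1.7071, -7.5355, 7.0000)
after link 5: o_5 = (-3.1213, -10.5355, 5.5858)
after link 6: o_6 = (-4.5355, -10.5355, 7.0000)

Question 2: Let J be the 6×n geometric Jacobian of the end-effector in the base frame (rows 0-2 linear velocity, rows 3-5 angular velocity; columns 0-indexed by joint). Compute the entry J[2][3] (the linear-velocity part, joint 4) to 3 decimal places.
3.000

axis z_3 = (-1.0000,-0.0000,0.0000); lever o_n−o_3 = (-3.8284,-3.0000,3.0000)
cross product → J_v[:, 3] = (-0.0000,3.0000,3.0000)
J_ω[:, 3] = z_3
entry J[2][3] = 3.0000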